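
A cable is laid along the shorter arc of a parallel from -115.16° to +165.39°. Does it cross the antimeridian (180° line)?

Naïve |165.39 − -115.16| = 280.55° > 180°, so the shorter arc goes the other way round — across 180°.
Signed shortest Δλ = ((165.39 − -115.16 + 180) mod 360) − 180 = -79.45°.
Going west by 79.45° from -115.16° passes through 180° before reaching +165.39°.

Yes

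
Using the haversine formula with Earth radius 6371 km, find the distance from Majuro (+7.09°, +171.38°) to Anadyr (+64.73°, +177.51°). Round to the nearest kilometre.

Δλ = 177.51 − 171.38 = 6.13°.
Δφ = 64.73 − 7.09 = 57.64°.
a = sin²(Δφ/2) + cos φ₁ · cos φ₂ · sin²(Δλ/2) = 0.233592.
c = 2·atan2(√a, √(1−a)) = 1.00887 rad → d = 6371·c ≈ 6427.53 km.

6428 km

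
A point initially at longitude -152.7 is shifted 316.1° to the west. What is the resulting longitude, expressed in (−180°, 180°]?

-108.8°

Start at -152.7°; shift −316.1° → -468.8°.
-468.8° lies outside (−180°, 180°]; add 360° → -108.8°.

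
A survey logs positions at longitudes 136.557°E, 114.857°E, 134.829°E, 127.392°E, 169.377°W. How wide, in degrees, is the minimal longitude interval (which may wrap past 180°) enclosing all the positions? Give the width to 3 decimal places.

Sort the longitudes: -169.377°, +114.857°, +127.392°, +134.829°, +136.557°.
Eastward gaps between consecutive values (wrapping around): 284.234°, 12.535°, 7.437°, 1.728°, 54.066°.
Largest gap = 284.234° ⇒ minimal covering band is its complement: 360° − 284.234° = 75.766°.
Band runs from +114.857° eastward to -169.377°, crossing the antimeridian.

75.766°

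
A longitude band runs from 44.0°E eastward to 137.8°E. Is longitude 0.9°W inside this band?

Band width going east from +44.0° to +137.8°: ((137.8 − 44.0) mod 360) = 93.8°.
Offset of -0.9° east of the west edge: ((-0.9 − 44.0) mod 360) = 315.1°.
315.1° > 93.8° ⇒ outside.

No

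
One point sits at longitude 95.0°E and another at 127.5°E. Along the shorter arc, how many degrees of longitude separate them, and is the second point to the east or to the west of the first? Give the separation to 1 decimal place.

32.5° east

Raw difference: 127.5 − 95.0 = 32.5°.
Normalise into (−180°, 180°]: 32.5° stays 32.5°.
Positive ⇒ the second point lies to the east; separation 32.5°.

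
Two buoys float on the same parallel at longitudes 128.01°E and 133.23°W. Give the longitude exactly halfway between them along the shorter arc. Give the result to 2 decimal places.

177.39°E

Signed shortest Δλ from +128.01° to -133.23° is +98.76°.
Midpoint longitude = +128.01° + (+98.76°)/2 = +128.01° + 49.38° = +177.39°.
(The naïve average (+128.01 + -133.23)/2 = -2.61° is on the wrong side of the globe.)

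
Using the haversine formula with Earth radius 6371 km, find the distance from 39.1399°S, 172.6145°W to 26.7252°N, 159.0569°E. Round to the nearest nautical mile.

4262 nmi

Δλ = 159.0569 − -172.6145 = 331.6714°; wrapped into (−180°, 180°]: -28.3286°.
Δφ = 26.7252 − -39.1399 = 65.8651°.
a = sin²(Δφ/2) + cos φ₁ · cos φ₂ · sin²(Δλ/2) = 0.337039.
c = 2·atan2(√a, √(1−a)) = 1.23881 rad → d = 6371·c ≈ 7892.45 km ≈ 4261.58 nmi.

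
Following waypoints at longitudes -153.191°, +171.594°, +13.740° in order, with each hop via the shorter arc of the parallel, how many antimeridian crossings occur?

Leg 1: -153.191° → +171.594°, shortest Δλ = -35.215° (west) — crosses 180°.
Leg 2: +171.594° → +13.740°, shortest Δλ = -157.854° (west) — does not cross 180°.
Total crossings: 1.

1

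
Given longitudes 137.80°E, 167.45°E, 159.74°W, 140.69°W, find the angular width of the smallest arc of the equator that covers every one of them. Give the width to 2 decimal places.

81.51°

Sort the longitudes: -159.74°, -140.69°, +137.80°, +167.45°.
Eastward gaps between consecutive values (wrapping around): 19.05°, 278.49°, 29.65°, 32.81°.
Largest gap = 278.49° ⇒ minimal covering band is its complement: 360° − 278.49° = 81.51°.
Band runs from +137.80° eastward to -140.69°, crossing the antimeridian.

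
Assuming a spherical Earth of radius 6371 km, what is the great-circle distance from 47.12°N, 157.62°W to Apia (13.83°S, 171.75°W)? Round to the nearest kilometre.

6922 km

Δλ = -171.75 − -157.62 = -14.13°.
Δφ = -13.83 − 47.12 = -60.95°.
a = sin²(Δφ/2) + cos φ₁ · cos φ₂ · sin²(Δλ/2) = 0.267209.
c = 2·atan2(√a, √(1−a)) = 1.08650 rad → d = 6371·c ≈ 6922.12 km.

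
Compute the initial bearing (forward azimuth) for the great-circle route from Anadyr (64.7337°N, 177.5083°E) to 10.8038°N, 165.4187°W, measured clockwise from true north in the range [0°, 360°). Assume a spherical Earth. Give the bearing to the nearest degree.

159°

Δλ = -165.4187 − 177.5083 = -342.9270°; wrapped into (−180°, 180°]: 17.0730°.
θ = atan2( sin Δλ · cos φ₂ , cos φ₁ · sin φ₂ − sin φ₁ · cos φ₂ · cos Δλ )
  = atan2(0.28839, -0.76915) = 159.447° → normalised to [0°, 360°): 159.447°.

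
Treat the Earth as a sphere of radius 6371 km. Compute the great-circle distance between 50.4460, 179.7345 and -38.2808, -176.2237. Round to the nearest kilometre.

Δλ = -176.2237 − 179.7345 = -355.9582°; wrapped into (−180°, 180°]: 4.0418°.
Δφ = -38.2808 − 50.4460 = -88.7268°.
a = sin²(Δφ/2) + cos φ₁ · cos φ₂ · sin²(Δλ/2) = 0.489512.
c = 2·atan2(√a, √(1−a)) = 1.54982 rad → d = 6371·c ≈ 9873.89 km.

9874 km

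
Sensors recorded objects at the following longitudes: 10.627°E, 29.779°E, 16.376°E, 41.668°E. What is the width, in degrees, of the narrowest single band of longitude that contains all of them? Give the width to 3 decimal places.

Sort the longitudes: +10.627°, +16.376°, +29.779°, +41.668°.
Eastward gaps between consecutive values (wrapping around): 5.749°, 13.403°, 11.889°, 328.959°.
Largest gap = 328.959° ⇒ minimal covering band is its complement: 360° − 328.959° = 31.041°.
Band runs from +10.627° eastward to +41.668°.

31.041°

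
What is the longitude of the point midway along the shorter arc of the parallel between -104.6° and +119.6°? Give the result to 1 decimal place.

Signed shortest Δλ from -104.6° to +119.6° is -135.8°.
Midpoint longitude = -104.6° + (-135.8°)/2 = -104.6° − 67.9° = -172.5°.
(The naïve average (-104.6 + +119.6)/2 = 7.5° is on the wrong side of the globe.)

-172.5°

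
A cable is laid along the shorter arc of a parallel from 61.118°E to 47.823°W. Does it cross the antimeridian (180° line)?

No

Signed shortest Δλ = ((-47.823 − 61.118 + 180) mod 360) − 180 = -108.941°.
Going west by 108.941° from +61.118° reaches -47.823° without touching 180°.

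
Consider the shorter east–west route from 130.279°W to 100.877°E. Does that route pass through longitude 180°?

Naïve |100.877 − -130.279| = 231.156° > 180°, so the shorter arc goes the other way round — across 180°.
Signed shortest Δλ = ((100.877 − -130.279 + 180) mod 360) − 180 = -128.844°.
Going west by 128.844° from -130.279° passes through 180° before reaching +100.877°.

Yes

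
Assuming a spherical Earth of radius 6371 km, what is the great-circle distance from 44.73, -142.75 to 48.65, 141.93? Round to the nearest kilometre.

5523 km

Δλ = 141.93 − -142.75 = 284.68°; wrapped into (−180°, 180°]: -75.32°.
Δφ = 48.65 − 44.73 = 3.92°.
a = sin²(Δφ/2) + cos φ₁ · cos φ₂ · sin²(Δλ/2) = 0.176374.
c = 2·atan2(√a, √(1−a)) = 0.86682 rad → d = 6371·c ≈ 5522.52 km.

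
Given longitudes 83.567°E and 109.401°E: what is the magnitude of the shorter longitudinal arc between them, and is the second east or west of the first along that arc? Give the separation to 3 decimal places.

25.834° east

Raw difference: 109.401 − 83.567 = 25.834°.
Normalise into (−180°, 180°]: 25.834° stays 25.834°.
Positive ⇒ the second point lies to the east; separation 25.834°.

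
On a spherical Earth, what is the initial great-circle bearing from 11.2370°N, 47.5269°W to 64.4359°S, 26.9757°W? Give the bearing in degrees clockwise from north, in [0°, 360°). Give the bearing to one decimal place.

171.1°

Δλ = -26.9757 − -47.5269 = 20.5512°.
θ = atan2( sin Δλ · cos φ₂ , cos φ₁ · sin φ₂ − sin φ₁ · cos φ₂ · cos Δλ )
  = atan2(0.15148, -0.96355) = 171.065° → normalised to [0°, 360°): 171.065°.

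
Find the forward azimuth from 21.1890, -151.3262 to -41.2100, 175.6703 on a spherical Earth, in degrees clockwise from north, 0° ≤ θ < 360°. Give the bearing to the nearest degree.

Δλ = 175.6703 − -151.3262 = 326.9965°; wrapped into (−180°, 180°]: -33.0035°.
θ = atan2( sin Δλ · cos φ₂ , cos φ₁ · sin φ₂ − sin φ₁ · cos φ₂ · cos Δλ )
  = atan2(-0.40977, -0.84232) = -154.058° → normalised to [0°, 360°): 205.942°.

206°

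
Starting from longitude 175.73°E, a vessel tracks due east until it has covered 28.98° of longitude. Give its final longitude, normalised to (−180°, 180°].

155.29°W

Start at +175.73°; shift +28.98° → +204.71°.
+204.71° lies outside (−180°, 180°]; subtract 360° → -155.29°.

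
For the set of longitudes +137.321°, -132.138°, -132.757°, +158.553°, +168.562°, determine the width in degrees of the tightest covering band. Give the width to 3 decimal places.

Sort the longitudes: -132.757°, -132.138°, +137.321°, +158.553°, +168.562°.
Eastward gaps between consecutive values (wrapping around): 0.619°, 269.459°, 21.232°, 10.009°, 58.681°.
Largest gap = 269.459° ⇒ minimal covering band is its complement: 360° − 269.459° = 90.541°.
Band runs from +137.321° eastward to -132.138°, crossing the antimeridian.

90.541°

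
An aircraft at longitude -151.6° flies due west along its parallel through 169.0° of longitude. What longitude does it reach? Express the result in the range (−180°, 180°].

+39.4°

Start at -151.6°; shift −169.0° → -320.6°.
-320.6° lies outside (−180°, 180°]; add 360° → +39.4°.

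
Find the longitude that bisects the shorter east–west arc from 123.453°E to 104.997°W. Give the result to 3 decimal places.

Signed shortest Δλ from +123.453° to -104.997° is +131.550°.
Midpoint longitude = +123.453° + (+131.550°)/2 = +123.453° + 65.775° = +189.228°.
Normalise into (−180°, 180°]: -170.772°.
(The naïve average (+123.453 + -104.997)/2 = 9.228° is on the wrong side of the globe.)

170.772°W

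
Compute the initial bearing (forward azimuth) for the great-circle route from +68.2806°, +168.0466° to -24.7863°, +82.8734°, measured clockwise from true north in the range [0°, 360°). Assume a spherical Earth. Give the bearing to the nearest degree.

Δλ = 82.8734 − 168.0466 = -85.1732°.
θ = atan2( sin Δλ · cos φ₂ , cos φ₁ · sin φ₂ − sin φ₁ · cos φ₂ · cos Δλ )
  = atan2(-0.90466, -0.22611) = -104.033° → normalised to [0°, 360°): 255.967°.

256°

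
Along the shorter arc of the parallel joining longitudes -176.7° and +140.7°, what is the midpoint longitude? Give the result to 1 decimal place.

Signed shortest Δλ from -176.7° to +140.7° is -42.6°.
Midpoint longitude = -176.7° + (-42.6°)/2 = -176.7° − 21.3° = -198.0°.
Normalise into (−180°, 180°]: +162.0°.
(The naïve average (-176.7 + +140.7)/2 = -18.0° is on the wrong side of the globe.)

+162.0°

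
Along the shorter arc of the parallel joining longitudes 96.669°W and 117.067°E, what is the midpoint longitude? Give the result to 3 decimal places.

169.801°W

Signed shortest Δλ from -96.669° to +117.067° is -146.264°.
Midpoint longitude = -96.669° + (-146.264°)/2 = -96.669° − 73.132° = -169.801°.
(The naïve average (-96.669 + +117.067)/2 = 10.199° is on the wrong side of the globe.)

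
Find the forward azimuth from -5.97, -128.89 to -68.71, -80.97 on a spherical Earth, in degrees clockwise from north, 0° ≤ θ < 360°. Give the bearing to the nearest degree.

Δλ = -80.97 − -128.89 = 47.92°.
θ = atan2( sin Δλ · cos φ₂ , cos φ₁ · sin φ₂ − sin φ₁ · cos φ₂ · cos Δλ )
  = atan2(0.26949, -0.90139) = 163.355° → normalised to [0°, 360°): 163.355°.

163°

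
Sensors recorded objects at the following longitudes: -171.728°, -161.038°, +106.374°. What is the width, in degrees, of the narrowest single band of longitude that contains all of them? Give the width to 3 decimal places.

Sort the longitudes: -171.728°, -161.038°, +106.374°.
Eastward gaps between consecutive values (wrapping around): 10.690°, 267.412°, 81.898°.
Largest gap = 267.412° ⇒ minimal covering band is its complement: 360° − 267.412° = 92.588°.
Band runs from +106.374° eastward to -161.038°, crossing the antimeridian.

92.588°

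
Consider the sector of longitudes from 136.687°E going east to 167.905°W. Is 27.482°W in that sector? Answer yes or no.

Band width going east from +136.687° to -167.905°: ((-167.905 − 136.687) mod 360) = 55.408°.
Offset of -27.482° east of the west edge: ((-27.482 − 136.687) mod 360) = 195.831°.
195.831° > 55.408° ⇒ outside.

No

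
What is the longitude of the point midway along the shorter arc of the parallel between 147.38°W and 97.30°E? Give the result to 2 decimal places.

154.96°E

Signed shortest Δλ from -147.38° to +97.30° is -115.32°.
Midpoint longitude = -147.38° + (-115.32°)/2 = -147.38° − 57.66° = -205.04°.
Normalise into (−180°, 180°]: +154.96°.
(The naïve average (-147.38 + +97.30)/2 = -25.04° is on the wrong side of the globe.)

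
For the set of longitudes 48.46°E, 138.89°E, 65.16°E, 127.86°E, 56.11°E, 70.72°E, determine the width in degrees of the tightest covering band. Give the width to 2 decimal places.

Sort the longitudes: +48.46°, +56.11°, +65.16°, +70.72°, +127.86°, +138.89°.
Eastward gaps between consecutive values (wrapping around): 7.65°, 9.05°, 5.56°, 57.14°, 11.03°, 269.57°.
Largest gap = 269.57° ⇒ minimal covering band is its complement: 360° − 269.57° = 90.43°.
Band runs from +48.46° eastward to +138.89°.

90.43°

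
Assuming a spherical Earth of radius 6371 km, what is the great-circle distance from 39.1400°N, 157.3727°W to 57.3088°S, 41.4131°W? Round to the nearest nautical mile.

Δλ = -41.4131 − -157.3727 = 115.9596°.
Δφ = -57.3088 − 39.1400 = -96.4488°.
a = sin²(Δφ/2) + cos φ₁ · cos φ₂ · sin²(Δλ/2) = 0.857301.
c = 2·atan2(√a, √(1−a)) = 2.36685 rad → d = 6371·c ≈ 15079.22 km ≈ 8142.13 nmi.

8142 nmi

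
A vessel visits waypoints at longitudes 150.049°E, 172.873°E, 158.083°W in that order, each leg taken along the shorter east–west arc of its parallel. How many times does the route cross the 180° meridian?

Leg 1: +150.049° → +172.873°, shortest Δλ = 22.824° (east) — does not cross 180°.
Leg 2: +172.873° → -158.083°, shortest Δλ = 29.044° (east) — crosses 180°.
Total crossings: 1.

1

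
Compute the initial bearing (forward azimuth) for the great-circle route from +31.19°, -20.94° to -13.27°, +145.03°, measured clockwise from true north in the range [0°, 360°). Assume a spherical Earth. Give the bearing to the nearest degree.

39°

Δλ = 145.03 − -20.94 = 165.97°.
θ = atan2( sin Δλ · cos φ₂ , cos φ₁ · sin φ₂ − sin φ₁ · cos φ₂ · cos Δλ )
  = atan2(0.23596, 0.29265) = 38.878° → normalised to [0°, 360°): 38.878°.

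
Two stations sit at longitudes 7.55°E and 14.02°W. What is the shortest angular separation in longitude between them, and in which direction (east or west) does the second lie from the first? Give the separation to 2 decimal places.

21.57° west

Raw difference: -14.02 − 7.55 = -21.57°.
Normalise into (−180°, 180°]: -21.57° stays -21.57°.
Negative ⇒ the second point lies to the west; separation 21.57°.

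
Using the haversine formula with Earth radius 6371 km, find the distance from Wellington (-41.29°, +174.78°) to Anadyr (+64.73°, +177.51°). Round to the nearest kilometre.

11791 km

Δλ = 177.51 − 174.78 = 2.73°.
Δφ = 64.73 − -41.29 = 106.02°.
a = sin²(Δφ/2) + cos φ₁ · cos φ₂ · sin²(Δλ/2) = 0.638168.
c = 2·atan2(√a, √(1−a)) = 1.85078 rad → d = 6371·c ≈ 11791.30 km.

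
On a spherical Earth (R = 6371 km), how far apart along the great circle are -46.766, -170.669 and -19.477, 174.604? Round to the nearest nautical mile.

1791 nmi

Δλ = 174.604 − -170.669 = 345.273°; wrapped into (−180°, 180°]: -14.727°.
Δφ = -19.477 − -46.766 = 27.289°.
a = sin²(Δφ/2) + cos φ₁ · cos φ₂ · sin²(Δλ/2) = 0.066255.
c = 2·atan2(√a, √(1−a)) = 0.52066 rad → d = 6371·c ≈ 3317.14 km ≈ 1791.11 nmi.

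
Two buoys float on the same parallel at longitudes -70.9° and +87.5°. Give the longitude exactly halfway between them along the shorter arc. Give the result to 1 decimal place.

Signed shortest Δλ from -70.9° to +87.5° is +158.4°.
Midpoint longitude = -70.9° + (+158.4°)/2 = -70.9° + 79.2° = +8.3°.

+8.3°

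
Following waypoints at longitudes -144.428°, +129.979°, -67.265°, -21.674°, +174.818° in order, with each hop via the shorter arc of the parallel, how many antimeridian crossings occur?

3

Leg 1: -144.428° → +129.979°, shortest Δλ = -85.593° (west) — crosses 180°.
Leg 2: +129.979° → -67.265°, shortest Δλ = 162.756° (east) — crosses 180°.
Leg 3: -67.265° → -21.674°, shortest Δλ = 45.591° (east) — does not cross 180°.
Leg 4: -21.674° → +174.818°, shortest Δλ = -163.508° (west) — crosses 180°.
Total crossings: 3.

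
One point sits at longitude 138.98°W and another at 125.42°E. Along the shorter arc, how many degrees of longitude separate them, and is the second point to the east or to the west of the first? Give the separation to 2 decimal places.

95.60° west

Raw difference: 125.42 − -138.98 = 264.4°.
Normalise into (−180°, 180°]: 264.4° − 360° = -95.6°.
Negative ⇒ the second point lies to the west; separation 95.60°.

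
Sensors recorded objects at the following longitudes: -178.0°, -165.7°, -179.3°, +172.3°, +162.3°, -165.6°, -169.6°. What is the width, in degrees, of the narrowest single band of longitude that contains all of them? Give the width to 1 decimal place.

Sort the longitudes: -179.3°, -178.0°, -169.6°, -165.7°, -165.6°, +162.3°, +172.3°.
Eastward gaps between consecutive values (wrapping around): 1.3°, 8.4°, 3.9°, 0.1°, 327.9°, 10.0°, 8.4°.
Largest gap = 327.9° ⇒ minimal covering band is its complement: 360° − 327.9° = 32.1°.
Band runs from +162.3° eastward to -165.6°, crossing the antimeridian.

32.1°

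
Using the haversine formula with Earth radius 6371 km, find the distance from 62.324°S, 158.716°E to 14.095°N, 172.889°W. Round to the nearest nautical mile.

4779 nmi

Δλ = -172.889 − 158.716 = -331.605°; wrapped into (−180°, 180°]: 28.395°.
Δφ = 14.095 − -62.324 = 76.419°.
a = sin²(Δφ/2) + cos φ₁ · cos φ₂ · sin²(Δλ/2) = 0.409689.
c = 2·atan2(√a, √(1−a)) = 1.38918 rad → d = 6371·c ≈ 8850.45 km ≈ 4778.86 nmi.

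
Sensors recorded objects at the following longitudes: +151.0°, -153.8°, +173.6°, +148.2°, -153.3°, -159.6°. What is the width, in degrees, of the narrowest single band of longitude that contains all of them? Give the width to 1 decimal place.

58.5°

Sort the longitudes: -159.6°, -153.8°, -153.3°, +148.2°, +151.0°, +173.6°.
Eastward gaps between consecutive values (wrapping around): 5.8°, 0.5°, 301.5°, 2.8°, 22.6°, 26.8°.
Largest gap = 301.5° ⇒ minimal covering band is its complement: 360° − 301.5° = 58.5°.
Band runs from +148.2° eastward to -153.3°, crossing the antimeridian.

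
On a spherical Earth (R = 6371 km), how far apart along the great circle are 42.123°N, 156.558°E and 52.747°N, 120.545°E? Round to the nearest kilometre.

Δλ = 120.545 − 156.558 = -36.013°.
Δφ = 52.747 − 42.123 = 10.624°.
a = sin²(Δφ/2) + cos φ₁ · cos φ₂ · sin²(Δλ/2) = 0.051475.
c = 2·atan2(√a, √(1−a)) = 0.45775 rad → d = 6371·c ≈ 2916.31 km.

2916 km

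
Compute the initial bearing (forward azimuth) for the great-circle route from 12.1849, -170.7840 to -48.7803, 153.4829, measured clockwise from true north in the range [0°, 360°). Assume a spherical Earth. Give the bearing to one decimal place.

204.4°

Δλ = 153.4829 − -170.7840 = 324.2669°; wrapped into (−180°, 180°]: -35.7331°.
θ = atan2( sin Δλ · cos φ₂ , cos φ₁ · sin φ₂ − sin φ₁ · cos φ₂ · cos Δλ )
  = atan2(-0.38483, -0.84814) = -155.595° → normalised to [0°, 360°): 204.405°.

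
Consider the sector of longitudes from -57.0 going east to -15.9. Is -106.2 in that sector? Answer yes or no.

No

Band width going east from -57.0° to -15.9°: ((-15.9 − -57.0) mod 360) = 41.1°.
Offset of -106.2° east of the west edge: ((-106.2 − -57.0) mod 360) = 310.8°.
310.8° > 41.1° ⇒ outside.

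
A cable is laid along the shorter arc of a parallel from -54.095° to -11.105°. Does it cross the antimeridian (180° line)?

Signed shortest Δλ = ((-11.105 − -54.095 + 180) mod 360) − 180 = 42.99°.
Going east by 42.99° from -54.095° reaches -11.105° without touching 180°.

No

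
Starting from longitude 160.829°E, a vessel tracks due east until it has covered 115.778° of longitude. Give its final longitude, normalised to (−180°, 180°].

Start at +160.829°; shift +115.778° → +276.607°.
+276.607° lies outside (−180°, 180°]; subtract 360° → -83.393°.

83.393°W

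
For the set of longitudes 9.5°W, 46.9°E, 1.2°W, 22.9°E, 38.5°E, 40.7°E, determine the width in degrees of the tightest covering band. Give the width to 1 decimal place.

56.4°

Sort the longitudes: -9.5°, -1.2°, +22.9°, +38.5°, +40.7°, +46.9°.
Eastward gaps between consecutive values (wrapping around): 8.3°, 24.1°, 15.6°, 2.2°, 6.2°, 303.6°.
Largest gap = 303.6° ⇒ minimal covering band is its complement: 360° − 303.6° = 56.4°.
Band runs from -9.5° eastward to +46.9°.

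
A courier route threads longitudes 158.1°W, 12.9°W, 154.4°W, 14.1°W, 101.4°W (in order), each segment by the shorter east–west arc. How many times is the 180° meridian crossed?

0

Leg 1: -158.1° → -12.9°, shortest Δλ = 145.2° (east) — does not cross 180°.
Leg 2: -12.9° → -154.4°, shortest Δλ = -141.5° (west) — does not cross 180°.
Leg 3: -154.4° → -14.1°, shortest Δλ = 140.3° (east) — does not cross 180°.
Leg 4: -14.1° → -101.4°, shortest Δλ = -87.3° (west) — does not cross 180°.
Total crossings: 0.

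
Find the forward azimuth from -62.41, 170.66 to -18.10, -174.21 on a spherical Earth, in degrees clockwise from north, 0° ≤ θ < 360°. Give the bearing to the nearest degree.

20°

Δλ = -174.21 − 170.66 = -344.87°; wrapped into (−180°, 180°]: 15.13°.
θ = atan2( sin Δλ · cos φ₂ , cos φ₁ · sin φ₂ − sin φ₁ · cos φ₂ · cos Δλ )
  = atan2(0.24809, 0.66934) = 20.338° → normalised to [0°, 360°): 20.338°.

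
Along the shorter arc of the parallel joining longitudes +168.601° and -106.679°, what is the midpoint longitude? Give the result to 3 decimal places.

-149.039°

Signed shortest Δλ from +168.601° to -106.679° is +84.720°.
Midpoint longitude = +168.601° + (+84.720°)/2 = +168.601° + 42.360° = +210.961°.
Normalise into (−180°, 180°]: -149.039°.
(The naïve average (+168.601 + -106.679)/2 = 30.961° is on the wrong side of the globe.)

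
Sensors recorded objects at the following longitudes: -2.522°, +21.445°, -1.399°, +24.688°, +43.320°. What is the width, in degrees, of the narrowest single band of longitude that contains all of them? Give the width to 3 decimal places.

45.842°

Sort the longitudes: -2.522°, -1.399°, +21.445°, +24.688°, +43.320°.
Eastward gaps between consecutive values (wrapping around): 1.123°, 22.844°, 3.243°, 18.632°, 314.158°.
Largest gap = 314.158° ⇒ minimal covering band is its complement: 360° − 314.158° = 45.842°.
Band runs from -2.522° eastward to +43.320°.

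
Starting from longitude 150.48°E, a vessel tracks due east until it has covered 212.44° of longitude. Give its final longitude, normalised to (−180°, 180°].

Start at +150.48°; shift +212.44° → +362.92°.
+362.92° lies outside (−180°, 180°]; subtract 360° → +2.92°.

2.92°E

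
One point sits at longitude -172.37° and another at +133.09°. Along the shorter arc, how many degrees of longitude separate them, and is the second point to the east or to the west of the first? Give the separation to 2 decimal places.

Raw difference: 133.09 − -172.37 = 305.46°.
Normalise into (−180°, 180°]: 305.46° − 360° = -54.54°.
Negative ⇒ the second point lies to the west; separation 54.54°.

54.54° west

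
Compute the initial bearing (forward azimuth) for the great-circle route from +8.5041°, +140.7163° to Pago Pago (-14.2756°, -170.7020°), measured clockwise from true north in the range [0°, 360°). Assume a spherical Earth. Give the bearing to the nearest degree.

115°

Δλ = -170.7020 − 140.7163 = -311.4183°; wrapped into (−180°, 180°]: 48.5817°.
θ = atan2( sin Δλ · cos φ₂ , cos φ₁ · sin φ₂ − sin φ₁ · cos φ₂ · cos Δλ )
  = atan2(0.72674, -0.33868) = 114.987° → normalised to [0°, 360°): 114.987°.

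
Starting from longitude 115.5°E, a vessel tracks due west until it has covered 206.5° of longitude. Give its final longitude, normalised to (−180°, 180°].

91.0°W

Start at +115.5°; shift −206.5° → -91.0°.
-91.0° already lies in (−180°, 180°].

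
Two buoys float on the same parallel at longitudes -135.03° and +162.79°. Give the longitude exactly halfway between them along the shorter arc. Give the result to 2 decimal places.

-166.12°

Signed shortest Δλ from -135.03° to +162.79° is -62.18°.
Midpoint longitude = -135.03° + (-62.18°)/2 = -135.03° − 31.09° = -166.12°.
(The naïve average (-135.03 + +162.79)/2 = 13.88° is on the wrong side of the globe.)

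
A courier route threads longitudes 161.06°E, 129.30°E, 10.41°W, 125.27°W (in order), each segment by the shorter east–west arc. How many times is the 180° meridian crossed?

Leg 1: +161.06° → +129.30°, shortest Δλ = -31.76° (west) — does not cross 180°.
Leg 2: +129.30° → -10.41°, shortest Δλ = -139.71° (west) — does not cross 180°.
Leg 3: -10.41° → -125.27°, shortest Δλ = -114.86° (west) — does not cross 180°.
Total crossings: 0.

0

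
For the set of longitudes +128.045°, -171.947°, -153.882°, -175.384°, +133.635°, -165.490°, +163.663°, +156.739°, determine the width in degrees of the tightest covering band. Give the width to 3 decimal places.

78.073°

Sort the longitudes: -175.384°, -171.947°, -165.490°, -153.882°, +128.045°, +133.635°, +156.739°, +163.663°.
Eastward gaps between consecutive values (wrapping around): 3.437°, 6.457°, 11.608°, 281.927°, 5.590°, 23.104°, 6.924°, 20.953°.
Largest gap = 281.927° ⇒ minimal covering band is its complement: 360° − 281.927° = 78.073°.
Band runs from +128.045° eastward to -153.882°, crossing the antimeridian.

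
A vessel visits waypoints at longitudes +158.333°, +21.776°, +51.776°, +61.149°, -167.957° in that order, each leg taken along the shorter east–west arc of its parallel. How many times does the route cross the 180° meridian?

1

Leg 1: +158.333° → +21.776°, shortest Δλ = -136.557° (west) — does not cross 180°.
Leg 2: +21.776° → +51.776°, shortest Δλ = 30.0° (east) — does not cross 180°.
Leg 3: +51.776° → +61.149°, shortest Δλ = 9.373° (east) — does not cross 180°.
Leg 4: +61.149° → -167.957°, shortest Δλ = 130.894° (east) — crosses 180°.
Total crossings: 1.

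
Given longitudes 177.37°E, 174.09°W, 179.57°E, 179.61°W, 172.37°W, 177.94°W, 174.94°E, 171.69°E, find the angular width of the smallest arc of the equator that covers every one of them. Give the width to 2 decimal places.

15.94°

Sort the longitudes: -179.61°, -177.94°, -174.09°, -172.37°, +171.69°, +174.94°, +177.37°, +179.57°.
Eastward gaps between consecutive values (wrapping around): 1.67°, 3.85°, 1.72°, 344.06°, 3.25°, 2.43°, 2.20°, 0.82°.
Largest gap = 344.06° ⇒ minimal covering band is its complement: 360° − 344.06° = 15.94°.
Band runs from +171.69° eastward to -172.37°, crossing the antimeridian.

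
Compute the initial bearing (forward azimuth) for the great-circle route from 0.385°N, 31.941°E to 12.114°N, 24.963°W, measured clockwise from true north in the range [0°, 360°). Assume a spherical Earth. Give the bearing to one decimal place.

284.1°

Δλ = -24.963 − 31.941 = -56.904°.
θ = atan2( sin Δλ · cos φ₂ , cos φ₁ · sin φ₂ − sin φ₁ · cos φ₂ · cos Δλ )
  = atan2(-0.81910, 0.20627) = -75.866° → normalised to [0°, 360°): 284.134°.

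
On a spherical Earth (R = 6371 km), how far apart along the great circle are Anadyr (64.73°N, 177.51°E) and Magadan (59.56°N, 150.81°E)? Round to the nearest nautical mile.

803 nmi

Δλ = 150.81 − 177.51 = -26.70°.
Δφ = 59.56 − 64.73 = -5.17°.
a = sin²(Δφ/2) + cos φ₁ · cos φ₂ · sin²(Δλ/2) = 0.013565.
c = 2·atan2(√a, √(1−a)) = 0.23346 rad → d = 6371·c ≈ 1487.41 km ≈ 803.13 nmi.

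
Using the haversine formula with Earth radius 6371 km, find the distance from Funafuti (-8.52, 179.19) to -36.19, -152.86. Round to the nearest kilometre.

Δλ = -152.86 − 179.19 = -332.05°; wrapped into (−180°, 180°]: 27.95°.
Δφ = -36.19 − -8.52 = -27.67°.
a = sin²(Δφ/2) + cos φ₁ · cos φ₂ · sin²(Δλ/2) = 0.103731.
c = 2·atan2(√a, √(1−a)) = 0.65584 rad → d = 6371·c ≈ 4178.34 km.

4178 km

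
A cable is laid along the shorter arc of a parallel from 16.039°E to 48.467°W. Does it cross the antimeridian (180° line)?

No

Signed shortest Δλ = ((-48.467 − 16.039 + 180) mod 360) − 180 = -64.506°.
Going west by 64.506° from +16.039° reaches -48.467° without touching 180°.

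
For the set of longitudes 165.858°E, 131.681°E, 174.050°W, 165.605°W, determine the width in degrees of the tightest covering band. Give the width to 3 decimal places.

62.714°

Sort the longitudes: -174.050°, -165.605°, +131.681°, +165.858°.
Eastward gaps between consecutive values (wrapping around): 8.445°, 297.286°, 34.177°, 20.092°.
Largest gap = 297.286° ⇒ minimal covering band is its complement: 360° − 297.286° = 62.714°.
Band runs from +131.681° eastward to -165.605°, crossing the antimeridian.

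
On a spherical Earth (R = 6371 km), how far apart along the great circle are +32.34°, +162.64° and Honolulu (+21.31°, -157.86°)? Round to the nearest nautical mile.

Δλ = -157.86 − 162.64 = -320.50°; wrapped into (−180°, 180°]: 39.50°.
Δφ = 21.31 − 32.34 = -11.03°.
a = sin²(Δφ/2) + cos φ₁ · cos φ₂ · sin²(Δλ/2) = 0.099116.
c = 2·atan2(√a, √(1−a)) = 0.64055 rad → d = 6371·c ≈ 4080.94 km ≈ 2203.53 nmi.

2204 nmi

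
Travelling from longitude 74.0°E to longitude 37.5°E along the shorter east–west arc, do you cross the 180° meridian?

No

Signed shortest Δλ = ((37.5 − 74.0 + 180) mod 360) − 180 = -36.5°.
Going west by 36.5° from +74.0° reaches +37.5° without touching 180°.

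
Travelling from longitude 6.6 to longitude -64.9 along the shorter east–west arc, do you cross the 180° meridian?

Signed shortest Δλ = ((-64.9 − 6.6 + 180) mod 360) − 180 = -71.5°.
Going west by 71.5° from +6.6° reaches -64.9° without touching 180°.

No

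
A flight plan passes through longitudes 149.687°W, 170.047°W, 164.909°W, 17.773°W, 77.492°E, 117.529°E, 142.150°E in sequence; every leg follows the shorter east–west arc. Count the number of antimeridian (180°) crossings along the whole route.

Leg 1: -149.687° → -170.047°, shortest Δλ = -20.36° (west) — does not cross 180°.
Leg 2: -170.047° → -164.909°, shortest Δλ = 5.138° (east) — does not cross 180°.
Leg 3: -164.909° → -17.773°, shortest Δλ = 147.136° (east) — does not cross 180°.
Leg 4: -17.773° → +77.492°, shortest Δλ = 95.265° (east) — does not cross 180°.
Leg 5: +77.492° → +117.529°, shortest Δλ = 40.037° (east) — does not cross 180°.
Leg 6: +117.529° → +142.150°, shortest Δλ = 24.621° (east) — does not cross 180°.
Total crossings: 0.

0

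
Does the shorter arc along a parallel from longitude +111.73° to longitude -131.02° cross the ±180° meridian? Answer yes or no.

Yes

Naïve |-131.02 − 111.73| = 242.75° > 180°, so the shorter arc goes the other way round — across 180°.
Signed shortest Δλ = ((-131.02 − 111.73 + 180) mod 360) − 180 = 117.25°.
Going east by 117.25° from +111.73° passes through 180° before reaching -131.02°.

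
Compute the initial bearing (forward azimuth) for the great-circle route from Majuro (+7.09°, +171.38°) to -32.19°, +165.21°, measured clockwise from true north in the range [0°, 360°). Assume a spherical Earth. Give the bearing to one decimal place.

188.2°

Δλ = 165.21 − 171.38 = -6.17°.
θ = atan2( sin Δλ · cos φ₂ , cos φ₁ · sin φ₂ − sin φ₁ · cos φ₂ · cos Δλ )
  = atan2(-0.09096, -0.63251) = -171.817° → normalised to [0°, 360°): 188.183°.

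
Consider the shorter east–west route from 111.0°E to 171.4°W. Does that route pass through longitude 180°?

Naïve |-171.4 − 111.0| = 282.4° > 180°, so the shorter arc goes the other way round — across 180°.
Signed shortest Δλ = ((-171.4 − 111.0 + 180) mod 360) − 180 = 77.6°.
Going east by 77.6° from +111.0° passes through 180° before reaching -171.4°.

Yes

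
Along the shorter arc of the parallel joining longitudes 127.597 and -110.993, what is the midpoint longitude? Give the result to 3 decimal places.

Signed shortest Δλ from +127.597° to -110.993° is +121.410°.
Midpoint longitude = +127.597° + (+121.410°)/2 = +127.597° + 60.705° = +188.302°.
Normalise into (−180°, 180°]: -171.698°.
(The naïve average (+127.597 + -110.993)/2 = 8.302° is on the wrong side of the globe.)

-171.698°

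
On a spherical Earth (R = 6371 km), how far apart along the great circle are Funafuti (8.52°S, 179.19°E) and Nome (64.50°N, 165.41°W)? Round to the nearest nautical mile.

4439 nmi

Δλ = -165.41 − 179.19 = -344.60°; wrapped into (−180°, 180°]: 15.40°.
Δφ = 64.50 − -8.52 = 73.02°.
a = sin²(Δφ/2) + cos φ₁ · cos φ₂ · sin²(Δλ/2) = 0.361624.
c = 2·atan2(√a, √(1−a)) = 1.29038 rad → d = 6371·c ≈ 8221.04 km ≈ 4439.01 nmi.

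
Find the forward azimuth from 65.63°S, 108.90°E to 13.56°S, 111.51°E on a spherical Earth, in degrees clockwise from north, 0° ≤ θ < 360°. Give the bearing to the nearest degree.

Δλ = 111.51 − 108.90 = 2.61°.
θ = atan2( sin Δλ · cos φ₂ , cos φ₁ · sin φ₂ − sin φ₁ · cos φ₂ · cos Δλ )
  = atan2(0.04427, 0.78784) = 3.216° → normalised to [0°, 360°): 3.216°.

3°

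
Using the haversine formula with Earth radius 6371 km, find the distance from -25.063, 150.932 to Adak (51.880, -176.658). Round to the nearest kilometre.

9120 km

Δλ = -176.658 − 150.932 = -327.590°; wrapped into (−180°, 180°]: 32.410°.
Δφ = 51.880 − -25.063 = 76.943°.
a = sin²(Δφ/2) + cos φ₁ · cos φ₂ · sin²(Δλ/2) = 0.430591.
c = 2·atan2(√a, √(1−a)) = 1.43153 rad → d = 6371·c ≈ 9120.27 km.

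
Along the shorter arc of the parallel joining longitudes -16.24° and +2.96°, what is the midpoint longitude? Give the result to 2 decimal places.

Signed shortest Δλ from -16.24° to +2.96° is +19.20°.
Midpoint longitude = -16.24° + (+19.20°)/2 = -16.24° + 9.60° = -6.64°.

-6.64°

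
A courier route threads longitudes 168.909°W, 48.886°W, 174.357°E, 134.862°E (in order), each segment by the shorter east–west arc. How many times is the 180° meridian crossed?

Leg 1: -168.909° → -48.886°, shortest Δλ = 120.023° (east) — does not cross 180°.
Leg 2: -48.886° → +174.357°, shortest Δλ = -136.757° (west) — crosses 180°.
Leg 3: +174.357° → +134.862°, shortest Δλ = -39.495° (west) — does not cross 180°.
Total crossings: 1.

1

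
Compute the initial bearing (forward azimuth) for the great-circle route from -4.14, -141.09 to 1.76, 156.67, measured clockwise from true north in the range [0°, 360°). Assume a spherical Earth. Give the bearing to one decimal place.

Δλ = 156.67 − -141.09 = 297.76°; wrapped into (−180°, 180°]: -62.24°.
θ = atan2( sin Δλ · cos φ₂ , cos φ₁ · sin φ₂ − sin φ₁ · cos φ₂ · cos Δλ )
  = atan2(-0.88449, 0.06424) = -85.846° → normalised to [0°, 360°): 274.154°.

274.2°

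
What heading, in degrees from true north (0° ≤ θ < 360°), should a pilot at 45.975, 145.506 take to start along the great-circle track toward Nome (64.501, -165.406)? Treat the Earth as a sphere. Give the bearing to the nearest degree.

37°

Δλ = -165.406 − 145.506 = -310.912°; wrapped into (−180°, 180°]: 49.088°.
θ = atan2( sin Δλ · cos φ₂ , cos φ₁ · sin φ₂ − sin φ₁ · cos φ₂ · cos Δλ )
  = atan2(0.32533, 0.42456) = 37.462° → normalised to [0°, 360°): 37.462°.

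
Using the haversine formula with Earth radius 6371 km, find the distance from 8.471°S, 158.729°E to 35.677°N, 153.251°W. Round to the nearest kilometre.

Δλ = -153.251 − 158.729 = -311.980°; wrapped into (−180°, 180°]: 48.020°.
Δφ = 35.677 − -8.471 = 44.148°.
a = sin²(Δφ/2) + cos φ₁ · cos φ₂ · sin²(Δλ/2) = 0.274252.
c = 2·atan2(√a, √(1−a)) = 1.10236 rad → d = 6371·c ≈ 7023.11 km.

7023 km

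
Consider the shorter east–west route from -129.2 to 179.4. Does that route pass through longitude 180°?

Yes

Naïve |179.4 − -129.2| = 308.6° > 180°, so the shorter arc goes the other way round — across 180°.
Signed shortest Δλ = ((179.4 − -129.2 + 180) mod 360) − 180 = -51.4°.
Going west by 51.4° from -129.2° passes through 180° before reaching +179.4°.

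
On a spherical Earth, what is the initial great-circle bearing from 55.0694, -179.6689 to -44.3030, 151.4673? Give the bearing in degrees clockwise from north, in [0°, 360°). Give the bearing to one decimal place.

200.7°

Δλ = 151.4673 − -179.6689 = 331.1362°; wrapped into (−180°, 180°]: -28.8638°.
θ = atan2( sin Δλ · cos φ₂ , cos φ₁ · sin φ₂ − sin φ₁ · cos φ₂ · cos Δλ )
  = atan2(-0.34547, -0.91376) = -159.290° → normalised to [0°, 360°): 200.710°.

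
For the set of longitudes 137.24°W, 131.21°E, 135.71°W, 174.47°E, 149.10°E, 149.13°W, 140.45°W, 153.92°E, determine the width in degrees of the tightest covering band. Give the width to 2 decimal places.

Sort the longitudes: -149.13°, -140.45°, -137.24°, -135.71°, +131.21°, +149.10°, +153.92°, +174.47°.
Eastward gaps between consecutive values (wrapping around): 8.68°, 3.21°, 1.53°, 266.92°, 17.89°, 4.82°, 20.55°, 36.40°.
Largest gap = 266.92° ⇒ minimal covering band is its complement: 360° − 266.92° = 93.08°.
Band runs from +131.21° eastward to -135.71°, crossing the antimeridian.

93.08°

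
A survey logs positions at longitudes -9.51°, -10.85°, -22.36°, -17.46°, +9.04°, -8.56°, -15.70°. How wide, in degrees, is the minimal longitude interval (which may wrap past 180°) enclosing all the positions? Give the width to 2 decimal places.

31.40°

Sort the longitudes: -22.36°, -17.46°, -15.70°, -10.85°, -9.51°, -8.56°, +9.04°.
Eastward gaps between consecutive values (wrapping around): 4.90°, 1.76°, 4.85°, 1.34°, 0.95°, 17.60°, 328.60°.
Largest gap = 328.60° ⇒ minimal covering band is its complement: 360° − 328.60° = 31.40°.
Band runs from -22.36° eastward to +9.04°.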